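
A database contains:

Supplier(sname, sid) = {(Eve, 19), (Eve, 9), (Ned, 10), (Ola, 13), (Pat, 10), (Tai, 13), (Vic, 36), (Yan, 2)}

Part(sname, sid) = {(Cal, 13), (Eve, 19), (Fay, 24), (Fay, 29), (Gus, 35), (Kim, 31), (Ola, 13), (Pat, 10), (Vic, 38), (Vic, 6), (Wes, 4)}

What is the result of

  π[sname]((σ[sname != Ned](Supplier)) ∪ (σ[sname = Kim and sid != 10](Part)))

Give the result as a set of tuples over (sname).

Apply σ_{sname != Ned}; surviving tuples: {(Eve, 19), (Eve, 9), (Ola, 13), (Pat, 10), (Tai, 13), (Vic, 36), (Yan, 2)}
Apply σ_{sname = Kim and sid != 10}; surviving tuples: {(Kim, 31)}
Taking the union: {(Eve, 19), (Eve, 9), (Kim, 31), (Ola, 13), (Pat, 10), (Tai, 13), (Vic, 36), (Yan, 2)}
Projecting to sname (1 duplicate(s) eliminated): {Eve, Kim, Ola, Pat, Tai, Vic, Yan}

{Eve, Kim, Ola, Pat, Tai, Vic, Yan}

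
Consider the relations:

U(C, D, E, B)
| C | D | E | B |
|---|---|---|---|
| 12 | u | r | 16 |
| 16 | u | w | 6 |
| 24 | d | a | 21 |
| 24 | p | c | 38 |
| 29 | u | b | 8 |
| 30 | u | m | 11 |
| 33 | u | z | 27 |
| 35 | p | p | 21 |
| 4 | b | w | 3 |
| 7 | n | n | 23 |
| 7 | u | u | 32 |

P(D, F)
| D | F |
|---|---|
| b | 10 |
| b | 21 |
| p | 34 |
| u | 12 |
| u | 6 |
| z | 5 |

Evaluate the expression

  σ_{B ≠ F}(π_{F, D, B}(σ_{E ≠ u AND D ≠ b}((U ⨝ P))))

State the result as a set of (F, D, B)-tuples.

{(12, u, 11), (12, u, 16), (12, u, 27), (12, u, 6), (12, u, 8), (34, p, 21), (34, p, 38), (6, u, 11), (6, u, 16), (6, u, 27), (6, u, 8)}

U ⋈ P (natural join on D): {(12, u, r, 16, 12), (12, u, r, 16, 6), (16, u, w, 6, 12), (16, u, w, 6, 6), (24, p, c, 38, 34), (29, u, b, 8, 12), (29, u, b, 8, 6), (30, u, m, 11, 12), (30, u, m, 11, 6), (33, u, z, 27, 12), (33, u, z, 27, 6), (35, p, p, 21, 34), (4, b, w, 3, 10), (4, b, w, 3, 21), (7, u, u, 32, 12), (7, u, u, 32, 6)}
Selection E ≠ u AND D ≠ b: {(12, u, r, 16, 12), (12, u, r, 16, 6), (16, u, w, 6, 12), (16, u, w, 6, 6), (24, p, c, 38, 34), (29, u, b, 8, 12), (29, u, b, 8, 6), (30, u, m, 11, 12), (30, u, m, 11, 6), (33, u, z, 27, 12), (33, u, z, 27, 6), (35, p, p, 21, 34)}
Keep only column(s) F, D, B: {(12, u, 11), (12, u, 16), (12, u, 27), (12, u, 6), (12, u, 8), (34, p, 21), (34, p, 38), (6, u, 11), (6, u, 16), (6, u, 27), (6, u, 6), (6, u, 8)}
Selection B ≠ F: {(12, u, 11), (12, u, 16), (12, u, 27), (12, u, 6), (12, u, 8), (34, p, 21), (34, p, 38), (6, u, 11), (6, u, 16), (6, u, 27), (6, u, 8)}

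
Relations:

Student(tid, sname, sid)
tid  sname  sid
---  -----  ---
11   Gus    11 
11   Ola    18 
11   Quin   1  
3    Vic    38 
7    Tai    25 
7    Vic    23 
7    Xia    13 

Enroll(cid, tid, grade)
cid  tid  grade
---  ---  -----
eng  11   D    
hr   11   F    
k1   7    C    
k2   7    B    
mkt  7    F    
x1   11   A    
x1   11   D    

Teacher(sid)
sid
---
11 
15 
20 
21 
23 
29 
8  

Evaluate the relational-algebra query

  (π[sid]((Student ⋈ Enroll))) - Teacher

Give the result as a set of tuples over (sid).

Student ⋈ Enroll (natural join on tid): {(11, Gus, 11, eng, D), (11, Gus, 11, hr, F), (11, Gus, 11, x1, A), (11, Gus, 11, x1, D), (11, Ola, 18, eng, D), (11, Ola, 18, hr, F), (11, Ola, 18, x1, A), (11, Ola, 18, x1, D), (11, Quin, 1, eng, D), (11, Quin, 1, hr, F), (11, Quin, 1, x1, A), (11, Quin, 1, x1, D), (7, Tai, 25, k1, C), (7, Tai, 25, k2, B), (7, Tai, 25, mkt, F), (7, Vic, 23, k1, C), (7, Vic, 23, k2, B), (7, Vic, 23, mkt, F), (7, Xia, 13, k1, C), (7, Xia, 13, k2, B), (7, Xia, 13, mkt, F)}
π_{sid} gives {1, 11, 13, 18, 23, 25} (15 duplicate(s) eliminated).
Taking the difference: {1, 13, 18, 25}

{1, 13, 18, 25}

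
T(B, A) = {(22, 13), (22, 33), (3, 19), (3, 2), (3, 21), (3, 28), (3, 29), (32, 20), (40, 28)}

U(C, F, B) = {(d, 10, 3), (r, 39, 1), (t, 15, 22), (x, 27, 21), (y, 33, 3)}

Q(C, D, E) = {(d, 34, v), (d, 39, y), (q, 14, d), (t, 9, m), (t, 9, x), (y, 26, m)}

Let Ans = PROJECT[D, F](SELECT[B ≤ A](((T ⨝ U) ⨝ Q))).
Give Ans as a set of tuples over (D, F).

Joining T and U on B yields {(22, 13, t, 15), (22, 33, t, 15), (3, 19, d, 10), (3, 19, y, 33), (3, 2, d, 10), (3, 2, y, 33), (3, 21, d, 10), (3, 21, y, 33), (3, 28, d, 10), (3, 28, y, 33), (3, 29, d, 10), (3, 29, y, 33)}.
Joining (T ⨝ U) and Q on C yields {(22, 13, t, 15, 9, m), (22, 13, t, 15, 9, x), (22, 33, t, 15, 9, m), (22, 33, t, 15, 9, x), (3, 19, d, 10, 34, v), (3, 19, d, 10, 39, y), (3, 19, y, 33, 26, m), (3, 2, d, 10, 34, v), (3, 2, d, 10, 39, y), (3, 2, y, 33, 26, m), (3, 21, d, 10, 34, v), (3, 21, d, 10, 39, y), (3, 21, y, 33, 26, m), (3, 28, d, 10, 34, v), (3, 28, d, 10, 39, y), (3, 28, y, 33, 26, m), (3, 29, d, 10, 34, v), (3, 29, d, 10, 39, y), (3, 29, y, 33, 26, m)}.
Selection B ≤ A: {(22, 33, t, 15, 9, m), (22, 33, t, 15, 9, x), (3, 19, d, 10, 34, v), (3, 19, d, 10, 39, y), (3, 19, y, 33, 26, m), (3, 21, d, 10, 34, v), (3, 21, d, 10, 39, y), (3, 21, y, 33, 26, m), (3, 28, d, 10, 34, v), (3, 28, d, 10, 39, y), (3, 28, y, 33, 26, m), (3, 29, d, 10, 34, v), (3, 29, d, 10, 39, y), (3, 29, y, 33, 26, m)}
π_{D, F} gives {(26, 33), (34, 10), (39, 10), (9, 15)} (10 duplicate(s) eliminated).

{(26, 33), (34, 10), (39, 10), (9, 15)}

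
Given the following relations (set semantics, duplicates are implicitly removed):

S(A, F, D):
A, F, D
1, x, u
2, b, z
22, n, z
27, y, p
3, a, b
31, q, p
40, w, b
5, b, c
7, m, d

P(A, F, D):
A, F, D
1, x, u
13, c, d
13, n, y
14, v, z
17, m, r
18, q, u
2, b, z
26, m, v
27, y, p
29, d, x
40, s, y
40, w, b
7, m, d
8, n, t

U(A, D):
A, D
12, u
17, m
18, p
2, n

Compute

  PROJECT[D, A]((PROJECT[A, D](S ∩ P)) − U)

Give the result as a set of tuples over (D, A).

Intersection: {(1, x, u), (2, b, z), (22, n, z), (27, y, p), (3, a, b), (31, q, p), (40, w, b), (5, b, c), (7, m, d)} with {(1, x, u), (13, c, d), (13, n, y), (14, v, z), (17, m, r), (18, q, u), (2, b, z), (26, m, v), (27, y, p), (29, d, x), (40, s, y), (40, w, b), (7, m, d), (8, n, t)} → {(1, x, u), (2, b, z), (27, y, p), (40, w, b), (7, m, d)}
π[A, D]: project onto (A, D) → {(1, u), (2, z), (27, p), (40, b), (7, d)}
Difference: {(1, u), (2, z), (27, p), (40, b), (7, d)} with {(12, u), (17, m), (18, p), (2, n)} → {(1, u), (2, z), (27, p), (40, b), (7, d)}
π[D, A]: project onto (D, A) → {(b, 40), (d, 7), (p, 27), (u, 1), (z, 2)}

{(b, 40), (d, 7), (p, 27), (u, 1), (z, 2)}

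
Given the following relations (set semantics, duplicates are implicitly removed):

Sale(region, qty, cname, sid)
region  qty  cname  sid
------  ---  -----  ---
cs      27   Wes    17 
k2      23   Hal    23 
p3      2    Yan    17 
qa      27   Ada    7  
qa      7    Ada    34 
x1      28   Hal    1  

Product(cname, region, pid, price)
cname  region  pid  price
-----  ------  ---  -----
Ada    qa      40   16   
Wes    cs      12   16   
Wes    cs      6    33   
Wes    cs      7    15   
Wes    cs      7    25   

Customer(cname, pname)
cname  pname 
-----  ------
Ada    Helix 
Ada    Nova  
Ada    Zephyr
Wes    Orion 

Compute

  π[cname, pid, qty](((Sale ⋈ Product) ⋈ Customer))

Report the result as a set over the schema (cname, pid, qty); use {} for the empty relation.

{(Ada, 40, 27), (Ada, 40, 7), (Wes, 12, 27), (Wes, 6, 27), (Wes, 7, 27)}

Joining Sale and Product on region, cname yields {(cs, 27, Wes, 17, 12, 16), (cs, 27, Wes, 17, 6, 33), (cs, 27, Wes, 17, 7, 15), (cs, 27, Wes, 17, 7, 25), (qa, 27, Ada, 7, 40, 16), (qa, 7, Ada, 34, 40, 16)}.
Joining (Sale ⋈ Product) and Customer on cname yields {(cs, 27, Wes, 17, 12, 16, Orion), (cs, 27, Wes, 17, 6, 33, Orion), (cs, 27, Wes, 17, 7, 15, Orion), (cs, 27, Wes, 17, 7, 25, Orion), (qa, 27, Ada, 7, 40, 16, Helix), (qa, 27, Ada, 7, 40, 16, Nova), (qa, 27, Ada, 7, 40, 16, Zephyr), (qa, 7, Ada, 34, 40, 16, Helix), (qa, 7, Ada, 34, 40, 16, Nova), (qa, 7, Ada, 34, 40, 16, Zephyr)}.
Projecting to cname, pid, qty (5 duplicate(s) eliminated): {(Ada, 40, 27), (Ada, 40, 7), (Wes, 12, 27), (Wes, 6, 27), (Wes, 7, 27)}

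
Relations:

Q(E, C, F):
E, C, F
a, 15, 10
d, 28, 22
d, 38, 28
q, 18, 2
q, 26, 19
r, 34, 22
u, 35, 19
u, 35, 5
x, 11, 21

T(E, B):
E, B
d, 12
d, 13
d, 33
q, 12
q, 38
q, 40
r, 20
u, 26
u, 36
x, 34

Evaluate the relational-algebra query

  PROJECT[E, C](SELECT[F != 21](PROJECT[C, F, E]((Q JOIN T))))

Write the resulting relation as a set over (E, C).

Joining Q and T on E yields {(d, 28, 22, 12), (d, 28, 22, 13), (d, 28, 22, 33), (d, 38, 28, 12), (d, 38, 28, 13), (d, 38, 28, 33), (q, 18, 2, 12), (q, 18, 2, 38), (q, 18, 2, 40), (q, 26, 19, 12), (q, 26, 19, 38), (q, 26, 19, 40), (r, 34, 22, 20), (u, 35, 19, 26), (u, 35, 19, 36), (u, 35, 5, 26), (u, 35, 5, 36), (x, 11, 21, 34)}.
Keep only column(s) C, F, E (10 duplicate(s) eliminated): {(11, 21, x), (18, 2, q), (26, 19, q), (28, 22, d), (34, 22, r), (35, 19, u), (35, 5, u), (38, 28, d)}
Filtering on F != 21 leaves {(18, 2, q), (26, 19, q), (28, 22, d), (34, 22, r), (35, 19, u), (35, 5, u), (38, 28, d)}.
Keep only column(s) E, C (1 duplicate(s) eliminated): {(d, 28), (d, 38), (q, 18), (q, 26), (r, 34), (u, 35)}

{(d, 28), (d, 38), (q, 18), (q, 26), (r, 34), (u, 35)}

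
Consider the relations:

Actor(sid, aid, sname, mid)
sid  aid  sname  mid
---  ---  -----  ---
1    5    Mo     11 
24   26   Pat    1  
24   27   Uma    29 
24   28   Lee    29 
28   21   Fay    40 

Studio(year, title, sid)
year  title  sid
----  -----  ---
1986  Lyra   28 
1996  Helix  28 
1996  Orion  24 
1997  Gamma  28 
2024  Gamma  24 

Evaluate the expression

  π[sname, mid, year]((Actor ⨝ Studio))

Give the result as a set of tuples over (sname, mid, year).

{(Fay, 40, 1986), (Fay, 40, 1996), (Fay, 40, 1997), (Lee, 29, 1996), (Lee, 29, 2024), (Pat, 1, 1996), (Pat, 1, 2024), (Uma, 29, 1996), (Uma, 29, 2024)}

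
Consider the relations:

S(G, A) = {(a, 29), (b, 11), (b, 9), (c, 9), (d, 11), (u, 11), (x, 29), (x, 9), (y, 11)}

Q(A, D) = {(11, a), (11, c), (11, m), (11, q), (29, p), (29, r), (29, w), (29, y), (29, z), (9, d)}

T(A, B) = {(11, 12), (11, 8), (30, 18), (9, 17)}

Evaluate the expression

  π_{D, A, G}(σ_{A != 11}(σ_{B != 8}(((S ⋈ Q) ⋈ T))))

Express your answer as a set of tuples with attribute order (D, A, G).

{(d, 9, b), (d, 9, c), (d, 9, x)}

Joining S and Q on A yields {(a, 29, p), (a, 29, r), (a, 29, w), (a, 29, y), (a, 29, z), (b, 11, a), (b, 11, c), (b, 11, m), (b, 11, q), (b, 9, d), (c, 9, d), (d, 11, a), (d, 11, c), (d, 11, m), (d, 11, q), (u, 11, a), (u, 11, c), (u, 11, m), (u, 11, q), (x, 29, p), (x, 29, r), (x, 29, w), (x, 29, y), (x, 29, z), (x, 9, d), (y, 11, a), (y, 11, c), (y, 11, m), (y, 11, q)}.
Joining (S ⋈ Q) and T on A yields {(b, 11, a, 12), (b, 11, a, 8), (b, 11, c, 12), (b, 11, c, 8), (b, 11, m, 12), (b, 11, m, 8), (b, 11, q, 12), (b, 11, q, 8), (b, 9, d, 17), (c, 9, d, 17), (d, 11, a, 12), (d, 11, a, 8), (d, 11, c, 12), (d, 11, c, 8), (d, 11, m, 12), (d, 11, m, 8), (d, 11, q, 12), (d, 11, q, 8), (u, 11, a, 12), (u, 11, a, 8), (u, 11, c, 12), (u, 11, c, 8), (u, 11, m, 12), (u, 11, m, 8), (u, 11, q, 12), (u, 11, q, 8), (x, 9, d, 17), (y, 11, a, 12), (y, 11, a, 8), (y, 11, c, 12), (y, 11, c, 8), (y, 11, m, 12), (y, 11, m, 8), (y, 11, q, 12), (y, 11, q, 8)}.
Filtering on B != 8 leaves {(b, 11, a, 12), (b, 11, c, 12), (b, 11, m, 12), (b, 11, q, 12), (b, 9, d, 17), (c, 9, d, 17), (d, 11, a, 12), (d, 11, c, 12), (d, 11, m, 12), (d, 11, q, 12), (u, 11, a, 12), (u, 11, c, 12), (u, 11, m, 12), (u, 11, q, 12), (x, 9, d, 17), (y, 11, a, 12), (y, 11, c, 12), (y, 11, m, 12), (y, 11, q, 12)}.
Filtering on A != 11 leaves {(b, 9, d, 17), (c, 9, d, 17), (x, 9, d, 17)}.
Projecting to D, A, G: {(d, 9, b), (d, 9, c), (d, 9, x)}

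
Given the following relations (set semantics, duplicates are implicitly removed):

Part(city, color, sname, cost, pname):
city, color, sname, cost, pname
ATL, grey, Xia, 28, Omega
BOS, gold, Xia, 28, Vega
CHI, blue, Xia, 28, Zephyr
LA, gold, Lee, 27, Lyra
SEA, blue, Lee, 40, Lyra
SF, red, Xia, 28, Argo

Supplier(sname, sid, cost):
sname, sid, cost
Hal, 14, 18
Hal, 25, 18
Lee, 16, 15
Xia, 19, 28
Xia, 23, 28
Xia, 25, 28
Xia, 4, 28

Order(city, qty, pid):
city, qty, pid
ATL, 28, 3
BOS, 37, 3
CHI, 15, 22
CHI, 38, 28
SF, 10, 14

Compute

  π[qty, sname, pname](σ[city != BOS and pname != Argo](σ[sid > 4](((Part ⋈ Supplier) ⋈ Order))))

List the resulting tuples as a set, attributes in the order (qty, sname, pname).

Natural join on sname, cost: {(ATL, grey, Xia, 28, Omega, 19), (ATL, grey, Xia, 28, Omega, 23), (ATL, grey, Xia, 28, Omega, 25), (ATL, grey, Xia, 28, Omega, 4), (BOS, gold, Xia, 28, Vega, 19), (BOS, gold, Xia, 28, Vega, 23), (BOS, gold, Xia, 28, Vega, 25), (BOS, gold, Xia, 28, Vega, 4), (CHI, blue, Xia, 28, Zephyr, 19), (CHI, blue, Xia, 28, Zephyr, 23), (CHI, blue, Xia, 28, Zephyr, 25), (CHI, blue, Xia, 28, Zephyr, 4), (SF, red, Xia, 28, Argo, 19), (SF, red, Xia, 28, Argo, 23), (SF, red, Xia, 28, Argo, 25), (SF, red, Xia, 28, Argo, 4)}
Natural join on city: {(ATL, grey, Xia, 28, Omega, 19, 28, 3), (ATL, grey, Xia, 28, Omega, 23, 28, 3), (ATL, grey, Xia, 28, Omega, 25, 28, 3), (ATL, grey, Xia, 28, Omega, 4, 28, 3), (BOS, gold, Xia, 28, Vega, 19, 37, 3), (BOS, gold, Xia, 28, Vega, 23, 37, 3), (BOS, gold, Xia, 28, Vega, 25, 37, 3), (BOS, gold, Xia, 28, Vega, 4, 37, 3), (CHI, blue, Xia, 28, Zephyr, 19, 15, 22), (CHI, blue, Xia, 28, Zephyr, 19, 38, 28), (CHI, blue, Xia, 28, Zephyr, 23, 15, 22), (CHI, blue, Xia, 28, Zephyr, 23, 38, 28), (CHI, blue, Xia, 28, Zephyr, 25, 15, 22), (CHI, blue, Xia, 28, Zephyr, 25, 38, 28), (CHI, blue, Xia, 28, Zephyr, 4, 15, 22), (CHI, blue, Xia, 28, Zephyr, 4, 38, 28), (SF, red, Xia, 28, Argo, 19, 10, 14), (SF, red, Xia, 28, Argo, 23, 10, 14), (SF, red, Xia, 28, Argo, 25, 10, 14), (SF, red, Xia, 28, Argo, 4, 10, 14)}
Filtering on sid > 4 leaves {(ATL, grey, Xia, 28, Omega, 19, 28, 3), (ATL, grey, Xia, 28, Omega, 23, 28, 3), (ATL, grey, Xia, 28, Omega, 25, 28, 3), (BOS, gold, Xia, 28, Vega, 19, 37, 3), (BOS, gold, Xia, 28, Vega, 23, 37, 3), (BOS, gold, Xia, 28, Vega, 25, 37, 3), (CHI, blue, Xia, 28, Zephyr, 19, 15, 22), (CHI, blue, Xia, 28, Zephyr, 19, 38, 28), (CHI, blue, Xia, 28, Zephyr, 23, 15, 22), (CHI, blue, Xia, 28, Zephyr, 23, 38, 28), (CHI, blue, Xia, 28, Zephyr, 25, 15, 22), (CHI, blue, Xia, 28, Zephyr, 25, 38, 28), (SF, red, Xia, 28, Argo, 19, 10, 14), (SF, red, Xia, 28, Argo, 23, 10, 14), (SF, red, Xia, 28, Argo, 25, 10, 14)}.
Filtering on city != BOS and pname != Argo leaves {(ATL, grey, Xia, 28, Omega, 19, 28, 3), (ATL, grey, Xia, 28, Omega, 23, 28, 3), (ATL, grey, Xia, 28, Omega, 25, 28, 3), (CHI, blue, Xia, 28, Zephyr, 19, 15, 22), (CHI, blue, Xia, 28, Zephyr, 19, 38, 28), (CHI, blue, Xia, 28, Zephyr, 23, 15, 22), (CHI, blue, Xia, 28, Zephyr, 23, 38, 28), (CHI, blue, Xia, 28, Zephyr, 25, 15, 22), (CHI, blue, Xia, 28, Zephyr, 25, 38, 28)}.
π_{qty, sname, pname} gives {(15, Xia, Zephyr), (28, Xia, Omega), (38, Xia, Zephyr)} (6 duplicate(s) eliminated).

{(15, Xia, Zephyr), (28, Xia, Omega), (38, Xia, Zephyr)}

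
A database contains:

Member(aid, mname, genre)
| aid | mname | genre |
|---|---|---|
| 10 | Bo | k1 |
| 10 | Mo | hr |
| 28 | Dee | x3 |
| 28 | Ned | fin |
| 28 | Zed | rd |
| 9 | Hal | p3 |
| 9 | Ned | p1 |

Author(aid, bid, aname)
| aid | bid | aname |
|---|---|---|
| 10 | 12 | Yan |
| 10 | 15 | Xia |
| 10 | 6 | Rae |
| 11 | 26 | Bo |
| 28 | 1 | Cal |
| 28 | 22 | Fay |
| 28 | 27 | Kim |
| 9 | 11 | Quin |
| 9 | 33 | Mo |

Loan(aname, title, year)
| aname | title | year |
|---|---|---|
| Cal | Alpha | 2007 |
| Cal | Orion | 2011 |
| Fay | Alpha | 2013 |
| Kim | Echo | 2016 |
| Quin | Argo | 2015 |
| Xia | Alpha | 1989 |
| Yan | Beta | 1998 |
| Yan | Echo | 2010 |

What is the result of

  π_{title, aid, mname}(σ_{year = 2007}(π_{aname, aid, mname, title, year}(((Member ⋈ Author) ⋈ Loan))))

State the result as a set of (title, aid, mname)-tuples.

{(Alpha, 28, Dee), (Alpha, 28, Ned), (Alpha, 28, Zed)}

Joining Member and Author on aid yields {(10, Bo, k1, 12, Yan), (10, Bo, k1, 15, Xia), (10, Bo, k1, 6, Rae), (10, Mo, hr, 12, Yan), (10, Mo, hr, 15, Xia), (10, Mo, hr, 6, Rae), (28, Dee, x3, 1, Cal), (28, Dee, x3, 22, Fay), (28, Dee, x3, 27, Kim), (28, Ned, fin, 1, Cal), (28, Ned, fin, 22, Fay), (28, Ned, fin, 27, Kim), (28, Zed, rd, 1, Cal), (28, Zed, rd, 22, Fay), (28, Zed, rd, 27, Kim), (9, Hal, p3, 11, Quin), (9, Hal, p3, 33, Mo), (9, Ned, p1, 11, Quin), (9, Ned, p1, 33, Mo)}.
Joining (Member ⋈ Author) and Loan on aname yields {(10, Bo, k1, 12, Yan, Beta, 1998), (10, Bo, k1, 12, Yan, Echo, 2010), (10, Bo, k1, 15, Xia, Alpha, 1989), (10, Mo, hr, 12, Yan, Beta, 1998), (10, Mo, hr, 12, Yan, Echo, 2010), (10, Mo, hr, 15, Xia, Alpha, 1989), (28, Dee, x3, 1, Cal, Alpha, 2007), (28, Dee, x3, 1, Cal, Orion, 2011), (28, Dee, x3, 22, Fay, Alpha, 2013), (28, Dee, x3, 27, Kim, Echo, 2016), (28, Ned, fin, 1, Cal, Alpha, 2007), (28, Ned, fin, 1, Cal, Orion, 2011), (28, Ned, fin, 22, Fay, Alpha, 2013), (28, Ned, fin, 27, Kim, Echo, 2016), (28, Zed, rd, 1, Cal, Alpha, 2007), (28, Zed, rd, 1, Cal, Orion, 2011), (28, Zed, rd, 22, Fay, Alpha, 2013), (28, Zed, rd, 27, Kim, Echo, 2016), (9, Hal, p3, 11, Quin, Argo, 2015), (9, Ned, p1, 11, Quin, Argo, 2015)}.
Projecting to aname, aid, mname, title, year: {(Cal, 28, Dee, Alpha, 2007), (Cal, 28, Dee, Orion, 2011), (Cal, 28, Ned, Alpha, 2007), (Cal, 28, Ned, Orion, 2011), (Cal, 28, Zed, Alpha, 2007), (Cal, 28, Zed, Orion, 2011), (Fay, 28, Dee, Alpha, 2013), (Fay, 28, Ned, Alpha, 2013), (Fay, 28, Zed, Alpha, 2013), (Kim, 28, Dee, Echo, 2016), (Kim, 28, Ned, Echo, 2016), (Kim, 28, Zed, Echo, 2016), (Quin, 9, Hal, Argo, 2015), (Quin, 9, Ned, Argo, 2015), (Xia, 10, Bo, Alpha, 1989), (Xia, 10, Mo, Alpha, 1989), (Yan, 10, Bo, Beta, 1998), (Yan, 10, Bo, Echo, 2010), (Yan, 10, Mo, Beta, 1998), (Yan, 10, Mo, Echo, 2010)}
Selection year = 2007: {(Cal, 28, Dee, Alpha, 2007), (Cal, 28, Ned, Alpha, 2007), (Cal, 28, Zed, Alpha, 2007)}
Projecting to title, aid, mname: {(Alpha, 28, Dee), (Alpha, 28, Ned), (Alpha, 28, Zed)}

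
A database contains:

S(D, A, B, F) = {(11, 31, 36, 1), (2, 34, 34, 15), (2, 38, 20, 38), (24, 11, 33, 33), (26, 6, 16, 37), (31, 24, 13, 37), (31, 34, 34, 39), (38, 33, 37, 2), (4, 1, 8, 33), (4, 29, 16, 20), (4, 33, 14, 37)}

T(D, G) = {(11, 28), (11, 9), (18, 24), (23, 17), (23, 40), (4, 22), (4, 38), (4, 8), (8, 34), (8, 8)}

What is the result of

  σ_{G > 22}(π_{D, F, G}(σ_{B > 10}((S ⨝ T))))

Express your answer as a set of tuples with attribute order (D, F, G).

S ⋈ T (natural join on D): {(11, 31, 36, 1, 28), (11, 31, 36, 1, 9), (4, 1, 8, 33, 22), (4, 1, 8, 33, 38), (4, 1, 8, 33, 8), (4, 29, 16, 20, 22), (4, 29, 16, 20, 38), (4, 29, 16, 20, 8), (4, 33, 14, 37, 22), (4, 33, 14, 37, 38), (4, 33, 14, 37, 8)}
Filtering on B > 10 leaves {(11, 31, 36, 1, 28), (11, 31, 36, 1, 9), (4, 29, 16, 20, 22), (4, 29, 16, 20, 38), (4, 29, 16, 20, 8), (4, 33, 14, 37, 22), (4, 33, 14, 37, 38), (4, 33, 14, 37, 8)}.
π_{D, F, G} gives {(11, 1, 28), (11, 1, 9), (4, 20, 22), (4, 20, 38), (4, 20, 8), (4, 37, 22), (4, 37, 38), (4, 37, 8)}.
Filtering on G > 22 leaves {(11, 1, 28), (4, 20, 38), (4, 37, 38)}.

{(11, 1, 28), (4, 20, 38), (4, 37, 38)}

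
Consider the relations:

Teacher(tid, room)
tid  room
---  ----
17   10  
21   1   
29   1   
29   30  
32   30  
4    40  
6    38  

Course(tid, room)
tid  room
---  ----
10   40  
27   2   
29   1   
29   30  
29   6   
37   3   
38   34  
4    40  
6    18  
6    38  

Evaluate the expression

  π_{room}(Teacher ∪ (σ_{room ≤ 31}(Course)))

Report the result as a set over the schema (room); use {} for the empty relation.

{1, 10, 18, 2, 3, 30, 38, 40, 6}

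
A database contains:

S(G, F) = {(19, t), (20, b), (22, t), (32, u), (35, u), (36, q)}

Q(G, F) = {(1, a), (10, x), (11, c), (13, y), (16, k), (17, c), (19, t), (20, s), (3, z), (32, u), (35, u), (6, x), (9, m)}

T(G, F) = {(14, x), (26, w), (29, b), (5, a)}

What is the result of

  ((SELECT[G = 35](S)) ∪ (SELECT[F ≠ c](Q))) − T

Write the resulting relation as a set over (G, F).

{(1, a), (10, x), (13, y), (16, k), (19, t), (20, s), (3, z), (32, u), (35, u), (6, x), (9, m)}

Selection G = 35: {(35, u)}
Selection F ≠ c: {(1, a), (10, x), (13, y), (16, k), (19, t), (20, s), (3, z), (32, u), (35, u), (6, x), (9, m)}
Union: {(35, u)} with {(1, a), (10, x), (13, y), (16, k), (19, t), (20, s), (3, z), (32, u), (35, u), (6, x), (9, m)} → {(1, a), (10, x), (13, y), (16, k), (19, t), (20, s), (3, z), (32, u), (35, u), (6, x), (9, m)}
Difference: {(1, a), (10, x), (13, y), (16, k), (19, t), (20, s), (3, z), (32, u), (35, u), (6, x), (9, m)} with {(14, x), (26, w), (29, b), (5, a)} → {(1, a), (10, x), (13, y), (16, k), (19, t), (20, s), (3, z), (32, u), (35, u), (6, x), (9, m)}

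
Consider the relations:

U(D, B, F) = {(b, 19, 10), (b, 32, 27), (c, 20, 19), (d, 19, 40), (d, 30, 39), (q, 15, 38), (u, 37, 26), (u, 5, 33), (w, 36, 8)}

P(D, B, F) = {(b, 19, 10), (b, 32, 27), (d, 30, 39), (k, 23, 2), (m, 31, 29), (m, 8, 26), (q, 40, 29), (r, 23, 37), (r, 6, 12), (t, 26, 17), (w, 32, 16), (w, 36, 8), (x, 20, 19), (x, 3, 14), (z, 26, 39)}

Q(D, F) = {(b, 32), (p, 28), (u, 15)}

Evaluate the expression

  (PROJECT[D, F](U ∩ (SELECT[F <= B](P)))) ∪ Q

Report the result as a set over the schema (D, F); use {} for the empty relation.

Apply σ_{F <= B}; surviving tuples: {(b, 19, 10), (b, 32, 27), (k, 23, 2), (m, 31, 29), (q, 40, 29), (t, 26, 17), (w, 32, 16), (w, 36, 8), (x, 20, 19)}
Intersection: {(b, 19, 10), (b, 32, 27), (c, 20, 19), (d, 19, 40), (d, 30, 39), (q, 15, 38), (u, 37, 26), (u, 5, 33), (w, 36, 8)} with {(b, 19, 10), (b, 32, 27), (k, 23, 2), (m, 31, 29), (q, 40, 29), (t, 26, 17), (w, 32, 16), (w, 36, 8), (x, 20, 19)} → {(b, 19, 10), (b, 32, 27), (w, 36, 8)}
Projecting to D, F: {(b, 10), (b, 27), (w, 8)}
Union: {(b, 10), (b, 27), (w, 8)} with {(b, 32), (p, 28), (u, 15)} → {(b, 10), (b, 27), (b, 32), (p, 28), (u, 15), (w, 8)}

{(b, 10), (b, 27), (b, 32), (p, 28), (u, 15), (w, 8)}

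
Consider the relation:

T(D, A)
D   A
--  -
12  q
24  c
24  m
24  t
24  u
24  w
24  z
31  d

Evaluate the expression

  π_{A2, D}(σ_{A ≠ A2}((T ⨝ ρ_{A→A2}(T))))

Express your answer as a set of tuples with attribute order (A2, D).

ρ[A→A2]: schema becomes (D, A2); tuples unchanged.
Natural join on D: {(12, q, q), (24, c, c), (24, c, m), (24, c, t), (24, c, u), (24, c, w), (24, c, z), (24, m, c), (24, m, m), (24, m, t), (24, m, u), (24, m, w), (24, m, z), (24, t, c), (24, t, m), (24, t, t), (24, t, u), (24, t, w), (24, t, z), (24, u, c), (24, u, m), (24, u, t), (24, u, u), (24, u, w), (24, u, z), (24, w, c), (24, w, m), (24, w, t), (24, w, u), (24, w, w), (24, w, z), (24, z, c), (24, z, m), (24, z, t), (24, z, u), (24, z, w), (24, z, z), (31, d, d)}
Selection A ≠ A2: {(24, c, m), (24, c, t), (24, c, u), (24, c, w), (24, c, z), (24, m, c), (24, m, t), (24, m, u), (24, m, w), (24, m, z), (24, t, c), (24, t, m), (24, t, u), (24, t, w), (24, t, z), (24, u, c), (24, u, m), (24, u, t), (24, u, w), (24, u, z), (24, w, c), (24, w, m), (24, w, t), (24, w, u), (24, w, z), (24, z, c), (24, z, m), (24, z, t), (24, z, u), (24, z, w)}
π[A2, D]: project onto (A2, D) (24 duplicate(s) eliminated) → {(c, 24), (m, 24), (t, 24), (u, 24), (w, 24), (z, 24)}

{(c, 24), (m, 24), (t, 24), (u, 24), (w, 24), (z, 24)}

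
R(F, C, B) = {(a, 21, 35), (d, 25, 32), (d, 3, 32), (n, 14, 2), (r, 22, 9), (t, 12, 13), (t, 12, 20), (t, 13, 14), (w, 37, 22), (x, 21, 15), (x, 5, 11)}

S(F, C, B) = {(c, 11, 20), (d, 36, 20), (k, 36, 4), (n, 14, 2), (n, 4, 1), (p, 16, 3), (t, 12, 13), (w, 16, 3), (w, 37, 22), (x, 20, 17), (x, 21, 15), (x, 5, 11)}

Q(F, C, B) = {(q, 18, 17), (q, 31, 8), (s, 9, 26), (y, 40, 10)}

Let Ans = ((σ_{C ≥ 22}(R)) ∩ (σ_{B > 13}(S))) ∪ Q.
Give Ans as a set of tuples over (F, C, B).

Selection C ≥ 22: {(d, 25, 32), (r, 22, 9), (w, 37, 22)}
Selection B > 13: {(c, 11, 20), (d, 36, 20), (w, 37, 22), (x, 20, 17), (x, 21, 15)}
Taking the intersection: {(w, 37, 22)}
Taking the union: {(q, 18, 17), (q, 31, 8), (s, 9, 26), (w, 37, 22), (y, 40, 10)}

{(q, 18, 17), (q, 31, 8), (s, 9, 26), (w, 37, 22), (y, 40, 10)}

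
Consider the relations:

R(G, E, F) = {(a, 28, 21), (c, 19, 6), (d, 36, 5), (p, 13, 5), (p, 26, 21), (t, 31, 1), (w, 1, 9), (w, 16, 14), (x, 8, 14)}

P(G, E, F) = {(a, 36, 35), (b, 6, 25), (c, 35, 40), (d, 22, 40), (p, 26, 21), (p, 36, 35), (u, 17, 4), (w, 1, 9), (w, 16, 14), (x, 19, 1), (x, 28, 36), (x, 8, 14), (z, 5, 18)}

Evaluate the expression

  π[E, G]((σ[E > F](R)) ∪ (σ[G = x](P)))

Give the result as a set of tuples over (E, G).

σ[E > F]: keep tuples satisfying E > F → {(a, 28, 21), (c, 19, 6), (d, 36, 5), (p, 13, 5), (p, 26, 21), (t, 31, 1), (w, 16, 14)}
σ[G = x]: keep tuples satisfying G = x → {(x, 19, 1), (x, 28, 36), (x, 8, 14)}
Taking the union: {(a, 28, 21), (c, 19, 6), (d, 36, 5), (p, 13, 5), (p, 26, 21), (t, 31, 1), (w, 16, 14), (x, 19, 1), (x, 28, 36), (x, 8, 14)}
Keep only column(s) E, G: {(13, p), (16, w), (19, c), (19, x), (26, p), (28, a), (28, x), (31, t), (36, d), (8, x)}

{(13, p), (16, w), (19, c), (19, x), (26, p), (28, a), (28, x), (31, t), (36, d), (8, x)}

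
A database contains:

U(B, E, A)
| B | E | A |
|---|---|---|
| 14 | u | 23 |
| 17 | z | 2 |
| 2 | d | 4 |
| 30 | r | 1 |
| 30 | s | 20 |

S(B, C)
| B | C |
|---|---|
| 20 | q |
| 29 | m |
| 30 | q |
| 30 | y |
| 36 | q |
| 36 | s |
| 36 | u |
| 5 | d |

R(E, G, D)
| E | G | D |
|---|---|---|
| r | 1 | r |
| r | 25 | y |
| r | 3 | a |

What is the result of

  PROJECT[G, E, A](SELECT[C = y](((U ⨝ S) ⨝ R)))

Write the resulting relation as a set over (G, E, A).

{(1, r, 1), (25, r, 1), (3, r, 1)}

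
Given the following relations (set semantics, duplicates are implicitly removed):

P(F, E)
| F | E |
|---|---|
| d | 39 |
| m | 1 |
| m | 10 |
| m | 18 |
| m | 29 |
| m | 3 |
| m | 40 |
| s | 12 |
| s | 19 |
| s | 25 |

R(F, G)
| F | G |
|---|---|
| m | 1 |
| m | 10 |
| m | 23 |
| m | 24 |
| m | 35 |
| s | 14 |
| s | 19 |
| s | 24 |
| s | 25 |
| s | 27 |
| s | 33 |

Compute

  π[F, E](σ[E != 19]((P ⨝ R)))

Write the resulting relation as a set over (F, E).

{(m, 1), (m, 10), (m, 18), (m, 29), (m, 3), (m, 40), (s, 12), (s, 25)}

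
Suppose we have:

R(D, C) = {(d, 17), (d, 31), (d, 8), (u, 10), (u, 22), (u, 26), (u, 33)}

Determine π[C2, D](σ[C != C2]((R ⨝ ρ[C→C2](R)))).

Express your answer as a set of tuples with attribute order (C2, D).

ρ[C→C2]: schema becomes (D, C2); tuples unchanged.
Joining R and ρ[C→C2](R) on D yields {(d, 17, 17), (d, 17, 31), (d, 17, 8), (d, 31, 17), (d, 31, 31), (d, 31, 8), (d, 8, 17), (d, 8, 31), (d, 8, 8), (u, 10, 10), (u, 10, 22), (u, 10, 26), (u, 10, 33), (u, 22, 10), (u, 22, 22), (u, 22, 26), (u, 22, 33), (u, 26, 10), (u, 26, 22), (u, 26, 26), (u, 26, 33), (u, 33, 10), (u, 33, 22), (u, 33, 26), (u, 33, 33)}.
σ[C != C2]: keep tuples satisfying C != C2 → {(d, 17, 31), (d, 17, 8), (d, 31, 17), (d, 31, 8), (d, 8, 17), (d, 8, 31), (u, 10, 22), (u, 10, 26), (u, 10, 33), (u, 22, 10), (u, 22, 26), (u, 22, 33), (u, 26, 10), (u, 26, 22), (u, 26, 33), (u, 33, 10), (u, 33, 22), (u, 33, 26)}
Keep only column(s) C2, D (11 duplicate(s) eliminated): {(10, u), (17, d), (22, u), (26, u), (31, d), (33, u), (8, d)}

{(10, u), (17, d), (22, u), (26, u), (31, d), (33, u), (8, d)}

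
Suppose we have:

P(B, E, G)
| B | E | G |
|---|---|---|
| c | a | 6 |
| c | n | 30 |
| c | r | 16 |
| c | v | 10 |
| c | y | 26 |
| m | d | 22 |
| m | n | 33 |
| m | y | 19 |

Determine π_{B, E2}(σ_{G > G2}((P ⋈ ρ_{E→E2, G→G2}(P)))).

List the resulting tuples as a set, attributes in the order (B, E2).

{(c, a), (c, r), (c, v), (c, y), (m, d), (m, y)}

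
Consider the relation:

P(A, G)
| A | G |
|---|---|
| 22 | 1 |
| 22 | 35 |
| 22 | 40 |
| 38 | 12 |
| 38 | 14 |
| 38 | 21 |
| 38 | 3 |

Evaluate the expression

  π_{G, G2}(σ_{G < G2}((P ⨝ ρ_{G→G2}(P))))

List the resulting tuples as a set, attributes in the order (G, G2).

ρ[G→G2]: schema becomes (A, G2); tuples unchanged.
P ⋈ ρ_{G→G2}(P) (natural join on A): {(22, 1, 1), (22, 1, 35), (22, 1, 40), (22, 35, 1), (22, 35, 35), (22, 35, 40), (22, 40, 1), (22, 40, 35), (22, 40, 40), (38, 12, 12), (38, 12, 14), (38, 12, 21), (38, 12, 3), (38, 14, 12), (38, 14, 14), (38, 14, 21), (38, 14, 3), (38, 21, 12), (38, 21, 14), (38, 21, 21), (38, 21, 3), (38, 3, 12), (38, 3, 14), (38, 3, 21), (38, 3, 3)}
Filtering on G < G2 leaves {(22, 1, 35), (22, 1, 40), (22, 35, 40), (38, 12, 14), (38, 12, 21), (38, 14, 21), (38, 3, 12), (38, 3, 14), (38, 3, 21)}.
Projecting to G, G2: {(1, 35), (1, 40), (12, 14), (12, 21), (14, 21), (3, 12), (3, 14), (3, 21), (35, 40)}

{(1, 35), (1, 40), (12, 14), (12, 21), (14, 21), (3, 12), (3, 14), (3, 21), (35, 40)}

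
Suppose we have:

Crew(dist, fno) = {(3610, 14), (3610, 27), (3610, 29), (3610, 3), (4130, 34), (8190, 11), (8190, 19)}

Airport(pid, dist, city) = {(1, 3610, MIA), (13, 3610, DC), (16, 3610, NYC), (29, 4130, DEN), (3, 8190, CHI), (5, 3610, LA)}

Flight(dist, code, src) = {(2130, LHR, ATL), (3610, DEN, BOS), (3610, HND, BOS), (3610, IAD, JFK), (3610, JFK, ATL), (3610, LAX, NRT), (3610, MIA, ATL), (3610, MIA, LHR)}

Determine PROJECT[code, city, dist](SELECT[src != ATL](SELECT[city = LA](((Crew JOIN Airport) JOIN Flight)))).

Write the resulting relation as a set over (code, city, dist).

{(DEN, LA, 3610), (HND, LA, 3610), (IAD, LA, 3610), (LAX, LA, 3610), (MIA, LA, 3610)}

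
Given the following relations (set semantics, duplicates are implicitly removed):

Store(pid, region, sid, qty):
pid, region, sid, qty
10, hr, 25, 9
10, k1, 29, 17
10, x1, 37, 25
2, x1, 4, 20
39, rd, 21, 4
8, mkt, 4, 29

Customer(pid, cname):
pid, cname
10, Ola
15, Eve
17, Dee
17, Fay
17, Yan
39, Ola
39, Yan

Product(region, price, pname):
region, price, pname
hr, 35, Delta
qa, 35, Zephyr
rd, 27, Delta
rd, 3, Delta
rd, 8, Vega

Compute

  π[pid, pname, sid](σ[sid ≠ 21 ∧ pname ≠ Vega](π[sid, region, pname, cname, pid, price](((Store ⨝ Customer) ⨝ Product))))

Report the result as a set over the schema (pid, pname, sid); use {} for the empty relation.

{(10, Delta, 25)}

Store ⋈ Customer (natural join on pid): {(10, hr, 25, 9, Ola), (10, k1, 29, 17, Ola), (10, x1, 37, 25, Ola), (39, rd, 21, 4, Ola), (39, rd, 21, 4, Yan)}
(Store ⨝ Customer) ⋈ Product (natural join on region): {(10, hr, 25, 9, Ola, 35, Delta), (39, rd, 21, 4, Ola, 27, Delta), (39, rd, 21, 4, Ola, 3, Delta), (39, rd, 21, 4, Ola, 8, Vega), (39, rd, 21, 4, Yan, 27, Delta), (39, rd, 21, 4, Yan, 3, Delta), (39, rd, 21, 4, Yan, 8, Vega)}
Projecting to sid, region, pname, cname, pid, price: {(21, rd, Delta, Ola, 39, 27), (21, rd, Delta, Ola, 39, 3), (21, rd, Delta, Yan, 39, 27), (21, rd, Delta, Yan, 39, 3), (21, rd, Vega, Ola, 39, 8), (21, rd, Vega, Yan, 39, 8), (25, hr, Delta, Ola, 10, 35)}
Filtering on sid ≠ 21 ∧ pname ≠ Vega leaves {(25, hr, Delta, Ola, 10, 35)}.
Projecting to pid, pname, sid: {(10, Delta, 25)}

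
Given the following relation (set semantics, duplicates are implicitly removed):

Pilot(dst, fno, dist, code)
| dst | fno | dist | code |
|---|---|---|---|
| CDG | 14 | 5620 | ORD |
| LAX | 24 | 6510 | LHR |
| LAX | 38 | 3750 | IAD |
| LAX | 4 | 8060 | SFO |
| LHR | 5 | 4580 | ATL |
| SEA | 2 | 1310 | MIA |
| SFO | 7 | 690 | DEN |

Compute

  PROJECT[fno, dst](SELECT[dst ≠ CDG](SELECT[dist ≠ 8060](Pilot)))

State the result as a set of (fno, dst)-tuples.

{(2, SEA), (24, LAX), (38, LAX), (5, LHR), (7, SFO)}

σ[dist ≠ 8060]: keep tuples satisfying dist ≠ 8060 → {(CDG, 14, 5620, ORD), (LAX, 24, 6510, LHR), (LAX, 38, 3750, IAD), (LHR, 5, 4580, ATL), (SEA, 2, 1310, MIA), (SFO, 7, 690, DEN)}
σ[dst ≠ CDG]: keep tuples satisfying dst ≠ CDG → {(LAX, 24, 6510, LHR), (LAX, 38, 3750, IAD), (LHR, 5, 4580, ATL), (SEA, 2, 1310, MIA), (SFO, 7, 690, DEN)}
π[fno, dst]: project onto (fno, dst) → {(2, SEA), (24, LAX), (38, LAX), (5, LHR), (7, SFO)}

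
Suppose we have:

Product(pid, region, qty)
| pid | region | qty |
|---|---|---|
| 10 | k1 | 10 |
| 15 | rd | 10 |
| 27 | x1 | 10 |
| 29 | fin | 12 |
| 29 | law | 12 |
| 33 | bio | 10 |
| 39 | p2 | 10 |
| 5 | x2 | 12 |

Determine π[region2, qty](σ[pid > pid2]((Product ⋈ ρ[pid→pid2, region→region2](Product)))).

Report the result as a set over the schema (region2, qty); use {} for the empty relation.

{(bio, 10), (k1, 10), (rd, 10), (x1, 10), (x2, 12)}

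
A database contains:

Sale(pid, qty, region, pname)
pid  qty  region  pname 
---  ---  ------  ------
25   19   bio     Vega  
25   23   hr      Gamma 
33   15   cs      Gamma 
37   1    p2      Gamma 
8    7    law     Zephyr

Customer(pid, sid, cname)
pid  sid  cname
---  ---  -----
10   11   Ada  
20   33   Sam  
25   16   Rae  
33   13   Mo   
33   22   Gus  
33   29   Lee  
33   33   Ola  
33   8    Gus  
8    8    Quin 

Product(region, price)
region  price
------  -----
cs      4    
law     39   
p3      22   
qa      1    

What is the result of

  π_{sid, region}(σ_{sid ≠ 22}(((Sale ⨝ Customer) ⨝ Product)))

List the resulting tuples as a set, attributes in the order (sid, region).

{(13, cs), (29, cs), (33, cs), (8, cs), (8, law)}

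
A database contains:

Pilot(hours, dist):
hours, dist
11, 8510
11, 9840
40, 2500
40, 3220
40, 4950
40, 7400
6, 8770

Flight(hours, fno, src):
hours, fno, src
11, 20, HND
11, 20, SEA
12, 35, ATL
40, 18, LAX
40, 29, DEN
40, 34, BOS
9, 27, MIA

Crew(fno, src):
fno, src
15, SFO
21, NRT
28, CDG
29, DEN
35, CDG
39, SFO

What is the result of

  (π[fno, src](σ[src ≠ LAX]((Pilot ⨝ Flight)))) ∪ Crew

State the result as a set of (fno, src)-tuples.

Pilot ⋈ Flight (natural join on hours): {(11, 8510, 20, HND), (11, 8510, 20, SEA), (11, 9840, 20, HND), (11, 9840, 20, SEA), (40, 2500, 18, LAX), (40, 2500, 29, DEN), (40, 2500, 34, BOS), (40, 3220, 18, LAX), (40, 3220, 29, DEN), (40, 3220, 34, BOS), (40, 4950, 18, LAX), (40, 4950, 29, DEN), (40, 4950, 34, BOS), (40, 7400, 18, LAX), (40, 7400, 29, DEN), (40, 7400, 34, BOS)}
Selection src ≠ LAX: {(11, 8510, 20, HND), (11, 8510, 20, SEA), (11, 9840, 20, HND), (11, 9840, 20, SEA), (40, 2500, 29, DEN), (40, 2500, 34, BOS), (40, 3220, 29, DEN), (40, 3220, 34, BOS), (40, 4950, 29, DEN), (40, 4950, 34, BOS), (40, 7400, 29, DEN), (40, 7400, 34, BOS)}
π_{fno, src} gives {(20, HND), (20, SEA), (29, DEN), (34, BOS)} (8 duplicate(s) eliminated).
Union: {(20, HND), (20, SEA), (29, DEN), (34, BOS)} with {(15, SFO), (21, NRT), (28, CDG), (29, DEN), (35, CDG), (39, SFO)} → {(15, SFO), (20, HND), (20, SEA), (21, NRT), (28, CDG), (29, DEN), (34, BOS), (35, CDG), (39, SFO)}

{(15, SFO), (20, HND), (20, SEA), (21, NRT), (28, CDG), (29, DEN), (34, BOS), (35, CDG), (39, SFO)}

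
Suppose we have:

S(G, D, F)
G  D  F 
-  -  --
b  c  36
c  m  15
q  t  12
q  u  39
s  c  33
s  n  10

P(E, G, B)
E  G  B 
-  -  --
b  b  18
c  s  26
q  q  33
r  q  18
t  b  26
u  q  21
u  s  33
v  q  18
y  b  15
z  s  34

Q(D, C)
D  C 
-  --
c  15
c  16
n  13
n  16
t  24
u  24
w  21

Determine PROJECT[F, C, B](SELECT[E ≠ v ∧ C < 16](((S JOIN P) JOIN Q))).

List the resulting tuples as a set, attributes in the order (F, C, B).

Joining S and P on G yields {(b, c, 36, b, 18), (b, c, 36, t, 26), (b, c, 36, y, 15), (q, t, 12, q, 33), (q, t, 12, r, 18), (q, t, 12, u, 21), (q, t, 12, v, 18), (q, u, 39, q, 33), (q, u, 39, r, 18), (q, u, 39, u, 21), (q, u, 39, v, 18), (s, c, 33, c, 26), (s, c, 33, u, 33), (s, c, 33, z, 34), (s, n, 10, c, 26), (s, n, 10, u, 33), (s, n, 10, z, 34)}.
Joining (S JOIN P) and Q on D yields {(b, c, 36, b, 18, 15), (b, c, 36, b, 18, 16), (b, c, 36, t, 26, 15), (b, c, 36, t, 26, 16), (b, c, 36, y, 15, 15), (b, c, 36, y, 15, 16), (q, t, 12, q, 33, 24), (q, t, 12, r, 18, 24), (q, t, 12, u, 21, 24), (q, t, 12, v, 18, 24), (q, u, 39, q, 33, 24), (q, u, 39, r, 18, 24), (q, u, 39, u, 21, 24), (q, u, 39, v, 18, 24), (s, c, 33, c, 26, 15), (s, c, 33, c, 26, 16), (s, c, 33, u, 33, 15), (s, c, 33, u, 33, 16), (s, c, 33, z, 34, 15), (s, c, 33, z, 34, 16), (s, n, 10, c, 26, 13), (s, n, 10, c, 26, 16), (s, n, 10, u, 33, 13), (s, n, 10, u, 33, 16), (s, n, 10, z, 34, 13), (s, n, 10, z, 34, 16)}.
σ[E ≠ v ∧ C < 16]: keep tuples satisfying E ≠ v ∧ C < 16 → {(b, c, 36, b, 18, 15), (b, c, 36, t, 26, 15), (b, c, 36, y, 15, 15), (s, c, 33, c, 26, 15), (s, c, 33, u, 33, 15), (s, c, 33, z, 34, 15), (s, n, 10, c, 26, 13), (s, n, 10, u, 33, 13), (s, n, 10, z, 34, 13)}
Projecting to F, C, B: {(10, 13, 26), (10, 13, 33), (10, 13, 34), (33, 15, 26), (33, 15, 33), (33, 15, 34), (36, 15, 15), (36, 15, 18), (36, 15, 26)}

{(10, 13, 26), (10, 13, 33), (10, 13, 34), (33, 15, 26), (33, 15, 33), (33, 15, 34), (36, 15, 15), (36, 15, 18), (36, 15, 26)}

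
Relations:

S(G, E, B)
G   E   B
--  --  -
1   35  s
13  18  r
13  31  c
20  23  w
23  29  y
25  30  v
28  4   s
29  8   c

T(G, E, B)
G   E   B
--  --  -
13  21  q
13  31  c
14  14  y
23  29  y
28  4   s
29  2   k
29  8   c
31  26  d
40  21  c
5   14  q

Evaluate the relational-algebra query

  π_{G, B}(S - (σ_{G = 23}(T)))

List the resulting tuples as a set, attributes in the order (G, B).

{(1, s), (13, c), (13, r), (20, w), (25, v), (28, s), (29, c)}

Selection G = 23: {(23, 29, y)}
Taking the difference: {(1, 35, s), (13, 18, r), (13, 31, c), (20, 23, w), (25, 30, v), (28, 4, s), (29, 8, c)}
π[G, B]: project onto (G, B) → {(1, s), (13, c), (13, r), (20, w), (25, v), (28, s), (29, c)}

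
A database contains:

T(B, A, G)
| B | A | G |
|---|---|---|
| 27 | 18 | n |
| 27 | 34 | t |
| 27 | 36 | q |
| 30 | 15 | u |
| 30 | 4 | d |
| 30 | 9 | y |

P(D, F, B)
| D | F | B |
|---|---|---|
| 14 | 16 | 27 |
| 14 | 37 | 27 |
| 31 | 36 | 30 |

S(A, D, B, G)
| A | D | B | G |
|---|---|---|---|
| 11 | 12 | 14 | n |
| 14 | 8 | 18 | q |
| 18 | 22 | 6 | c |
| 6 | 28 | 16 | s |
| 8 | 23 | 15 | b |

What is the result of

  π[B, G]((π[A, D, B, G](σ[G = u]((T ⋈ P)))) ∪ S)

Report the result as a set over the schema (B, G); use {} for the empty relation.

{(14, n), (15, b), (16, s), (18, q), (30, u), (6, c)}

Joining T and P on B yields {(27, 18, n, 14, 16), (27, 18, n, 14, 37), (27, 34, t, 14, 16), (27, 34, t, 14, 37), (27, 36, q, 14, 16), (27, 36, q, 14, 37), (30, 15, u, 31, 36), (30, 4, d, 31, 36), (30, 9, y, 31, 36)}.
Selection G = u: {(30, 15, u, 31, 36)}
Projecting to A, D, B, G: {(15, 31, 30, u)}
Union: {(15, 31, 30, u)} with {(11, 12, 14, n), (14, 8, 18, q), (18, 22, 6, c), (6, 28, 16, s), (8, 23, 15, b)} → {(11, 12, 14, n), (14, 8, 18, q), (15, 31, 30, u), (18, 22, 6, c), (6, 28, 16, s), (8, 23, 15, b)}
Projecting to B, G: {(14, n), (15, b), (16, s), (18, q), (30, u), (6, c)}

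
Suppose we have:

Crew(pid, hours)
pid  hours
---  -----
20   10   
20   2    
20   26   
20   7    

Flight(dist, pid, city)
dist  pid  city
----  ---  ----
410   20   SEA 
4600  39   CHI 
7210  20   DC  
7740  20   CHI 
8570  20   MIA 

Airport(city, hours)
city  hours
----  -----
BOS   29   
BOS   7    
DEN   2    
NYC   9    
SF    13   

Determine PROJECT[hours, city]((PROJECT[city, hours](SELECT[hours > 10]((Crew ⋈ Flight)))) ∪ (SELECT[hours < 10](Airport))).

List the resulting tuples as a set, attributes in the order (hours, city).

Crew ⋈ Flight (natural join on pid): {(20, 10, 410, SEA), (20, 10, 7210, DC), (20, 10, 7740, CHI), (20, 10, 8570, MIA), (20, 2, 410, SEA), (20, 2, 7210, DC), (20, 2, 7740, CHI), (20, 2, 8570, MIA), (20, 26, 410, SEA), (20, 26, 7210, DC), (20, 26, 7740, CHI), (20, 26, 8570, MIA), (20, 7, 410, SEA), (20, 7, 7210, DC), (20, 7, 7740, CHI), (20, 7, 8570, MIA)}
Selection hours > 10: {(20, 26, 410, SEA), (20, 26, 7210, DC), (20, 26, 7740, CHI), (20, 26, 8570, MIA)}
Projecting to city, hours: {(CHI, 26), (DC, 26), (MIA, 26), (SEA, 26)}
Selection hours < 10: {(BOS, 7), (DEN, 2), (NYC, 9)}
Taking the union: {(BOS, 7), (CHI, 26), (DC, 26), (DEN, 2), (MIA, 26), (NYC, 9), (SEA, 26)}
Projecting to hours, city: {(2, DEN), (26, CHI), (26, DC), (26, MIA), (26, SEA), (7, BOS), (9, NYC)}

{(2, DEN), (26, CHI), (26, DC), (26, MIA), (26, SEA), (7, BOS), (9, NYC)}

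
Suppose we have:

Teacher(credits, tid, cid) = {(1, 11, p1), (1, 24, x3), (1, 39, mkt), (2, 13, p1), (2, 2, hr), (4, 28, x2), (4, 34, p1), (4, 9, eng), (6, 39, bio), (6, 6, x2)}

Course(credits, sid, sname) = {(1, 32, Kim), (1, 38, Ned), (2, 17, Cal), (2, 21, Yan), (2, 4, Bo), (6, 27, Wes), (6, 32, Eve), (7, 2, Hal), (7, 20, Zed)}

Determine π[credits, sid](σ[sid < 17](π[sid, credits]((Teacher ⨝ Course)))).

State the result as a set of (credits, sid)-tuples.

{(2, 4)}

Teacher ⋈ Course (natural join on credits): {(1, 11, p1, 32, Kim), (1, 11, p1, 38, Ned), (1, 24, x3, 32, Kim), (1, 24, x3, 38, Ned), (1, 39, mkt, 32, Kim), (1, 39, mkt, 38, Ned), (2, 13, p1, 17, Cal), (2, 13, p1, 21, Yan), (2, 13, p1, 4, Bo), (2, 2, hr, 17, Cal), (2, 2, hr, 21, Yan), (2, 2, hr, 4, Bo), (6, 39, bio, 27, Wes), (6, 39, bio, 32, Eve), (6, 6, x2, 27, Wes), (6, 6, x2, 32, Eve)}
Projecting to sid, credits (9 duplicate(s) eliminated): {(17, 2), (21, 2), (27, 6), (32, 1), (32, 6), (38, 1), (4, 2)}
Apply σ_{sid < 17}; surviving tuples: {(4, 2)}
Projecting to credits, sid: {(2, 4)}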